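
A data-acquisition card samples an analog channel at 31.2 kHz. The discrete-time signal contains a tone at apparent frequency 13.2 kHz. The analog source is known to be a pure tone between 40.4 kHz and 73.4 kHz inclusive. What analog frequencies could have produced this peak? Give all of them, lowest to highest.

44.4 kHz, 49.2 kHz

Frequencies that alias to 13.2 kHz are k·fs ± 13.2 kHz for integer k ≥ 0.
k=0: 13.2 kHz.
k=1: 18 kHz, 44.4 kHz.
k=2: 49.2 kHz, 75.6 kHz.
k=3: 80.4 kHz, 106.8 kHz.
Within [40.4 kHz, 73.4 kHz]: 44.4 kHz, 49.2 kHz.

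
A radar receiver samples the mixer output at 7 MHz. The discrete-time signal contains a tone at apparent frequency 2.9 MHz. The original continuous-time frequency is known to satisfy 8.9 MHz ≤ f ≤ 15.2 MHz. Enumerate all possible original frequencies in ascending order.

Frequencies that alias to 2.9 MHz are k·fs ± 2.9 MHz for integer k ≥ 0.
k=0: 2.9 MHz.
k=1: 4.1 MHz, 9.9 MHz.
k=2: 11.1 MHz, 16.9 MHz.
k=3: 18.1 MHz, 23.9 MHz.
Within [8.9 MHz, 15.2 MHz]: 9.9 MHz, 11.1 MHz.

9.9 MHz, 11.1 MHz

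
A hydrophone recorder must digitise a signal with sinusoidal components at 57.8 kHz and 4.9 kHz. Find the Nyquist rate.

Highest-frequency component: 57.8 kHz.
Nyquist rate = 2 × 57.8 kHz = 115.6 kHz.

115.6 kHz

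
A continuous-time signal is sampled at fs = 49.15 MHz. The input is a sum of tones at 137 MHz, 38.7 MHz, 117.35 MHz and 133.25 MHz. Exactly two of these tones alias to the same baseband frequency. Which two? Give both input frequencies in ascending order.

38.7 MHz, 137 MHz

fs/2 = 24.575 MHz.
137 MHz mod fs = 38.7 MHz.
38.7 MHz > fs/2 = 24.575 MHz, folds to fs − 38.7 MHz = 10.45 MHz.
38.7 MHz > fs/2 = 24.575 MHz, folds to fs − 38.7 MHz = 10.45 MHz.
117.35 MHz mod fs = 19.05 MHz.
19.05 MHz ≤ fs/2 = 24.575 MHz, appears at 19.05 MHz.
133.25 MHz mod fs = 34.95 MHz.
34.95 MHz > fs/2 = 24.575 MHz, folds to fs − 34.95 MHz = 14.2 MHz.
38.7 MHz and 137 MHz both map to 10.45 MHz.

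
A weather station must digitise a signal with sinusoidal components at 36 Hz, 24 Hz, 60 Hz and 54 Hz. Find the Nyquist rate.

120 Hz

Highest-frequency component: 60 Hz.
Nyquist rate = 2 × 60 Hz = 120 Hz.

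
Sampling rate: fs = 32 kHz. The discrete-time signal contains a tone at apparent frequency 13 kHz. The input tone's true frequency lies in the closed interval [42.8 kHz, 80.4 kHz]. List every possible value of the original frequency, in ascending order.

45 kHz, 51 kHz, 77 kHz

Frequencies that alias to 13 kHz are k·fs ± 13 kHz for integer k ≥ 0.
k=0: 13 kHz.
k=1: 19 kHz, 45 kHz.
k=2: 51 kHz, 77 kHz.
k=3: 83 kHz, 109 kHz.
Within [42.8 kHz, 80.4 kHz]: 45 kHz, 51 kHz, 77 kHz.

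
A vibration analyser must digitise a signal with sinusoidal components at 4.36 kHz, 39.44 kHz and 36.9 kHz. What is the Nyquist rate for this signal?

78.88 kHz

Highest-frequency component: 39.44 kHz.
Nyquist rate = 2 × 39.44 kHz = 78.88 kHz.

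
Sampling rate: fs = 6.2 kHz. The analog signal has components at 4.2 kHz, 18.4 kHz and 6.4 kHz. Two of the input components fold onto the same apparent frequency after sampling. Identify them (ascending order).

fs/2 = 3.1 kHz.
4.2 kHz > fs/2 = 3.1 kHz, folds to fs − 4.2 kHz = 2 kHz.
18.4 kHz mod fs = 6 kHz.
6 kHz > fs/2 = 3.1 kHz, folds to fs − 6 kHz = 0.2 kHz.
6.4 kHz mod fs = 0.2 kHz.
0.2 kHz ≤ fs/2 = 3.1 kHz, appears at 0.2 kHz.
6.4 kHz and 18.4 kHz both map to 0.2 kHz.

6.4 kHz, 18.4 kHz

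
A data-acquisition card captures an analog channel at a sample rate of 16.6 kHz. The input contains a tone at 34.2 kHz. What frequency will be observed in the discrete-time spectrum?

1 kHz

34.2 kHz mod fs = 1 kHz.
1 kHz ≤ fs/2 = 8.3 kHz, appears at 1 kHz.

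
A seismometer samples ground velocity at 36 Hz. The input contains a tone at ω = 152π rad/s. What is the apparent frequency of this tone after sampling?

4 Hz

ω = 152π rad/s → f = ω/(2π) = 76 Hz.
76 Hz mod fs = 4 Hz.
4 Hz ≤ fs/2 = 18 Hz, appears at 4 Hz.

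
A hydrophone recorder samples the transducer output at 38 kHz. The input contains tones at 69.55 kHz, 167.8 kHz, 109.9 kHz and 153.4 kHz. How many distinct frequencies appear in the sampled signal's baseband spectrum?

fs/2 = 19 kHz.
69.55 kHz mod fs = 31.55 kHz.
31.55 kHz > fs/2 = 19 kHz, folds to fs − 31.55 kHz = 6.45 kHz.
167.8 kHz mod fs = 15.8 kHz.
15.8 kHz ≤ fs/2 = 19 kHz, appears at 15.8 kHz.
109.9 kHz mod fs = 33.9 kHz.
33.9 kHz > fs/2 = 19 kHz, folds to fs − 33.9 kHz = 4.1 kHz.
153.4 kHz mod fs = 1.4 kHz.
1.4 kHz ≤ fs/2 = 19 kHz, appears at 1.4 kHz.
Distinct values: {1.4 kHz, 4.1 kHz, 6.45 kHz, 15.8 kHz} → 4.

4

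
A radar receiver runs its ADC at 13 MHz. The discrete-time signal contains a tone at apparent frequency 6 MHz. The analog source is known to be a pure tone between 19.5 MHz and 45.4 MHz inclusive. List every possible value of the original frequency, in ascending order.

20 MHz, 32 MHz, 33 MHz, 45 MHz

Frequencies that alias to 6 MHz are k·fs ± 6 MHz for integer k ≥ 0.
k=0: 6 MHz.
k=1: 7 MHz, 19 MHz.
k=2: 20 MHz, 32 MHz.
k=3: 33 MHz, 45 MHz.
k=4: 46 MHz, 58 MHz.
Within [19.5 MHz, 45.4 MHz]: 20 MHz, 32 MHz, 33 MHz, 45 MHz.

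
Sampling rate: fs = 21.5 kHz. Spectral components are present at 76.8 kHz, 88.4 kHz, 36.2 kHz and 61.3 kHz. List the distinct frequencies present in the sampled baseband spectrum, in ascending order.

fs/2 = 10.75 kHz.
76.8 kHz mod fs = 12.3 kHz.
12.3 kHz > fs/2 = 10.75 kHz, folds to fs − 12.3 kHz = 9.2 kHz.
88.4 kHz mod fs = 2.4 kHz.
2.4 kHz ≤ fs/2 = 10.75 kHz, appears at 2.4 kHz.
36.2 kHz mod fs = 14.7 kHz.
14.7 kHz > fs/2 = 10.75 kHz, folds to fs − 14.7 kHz = 6.8 kHz.
61.3 kHz mod fs = 18.3 kHz.
18.3 kHz > fs/2 = 10.75 kHz, folds to fs − 18.3 kHz = 3.2 kHz.
Distinct values: {2.4 kHz, 3.2 kHz, 6.8 kHz, 9.2 kHz}.

2.4 kHz, 3.2 kHz, 6.8 kHz, 9.2 kHz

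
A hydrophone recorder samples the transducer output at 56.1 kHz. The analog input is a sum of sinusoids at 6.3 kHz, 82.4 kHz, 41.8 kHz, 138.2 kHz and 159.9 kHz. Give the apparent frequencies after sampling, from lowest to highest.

fs/2 = 28.05 kHz.
6.3 kHz ≤ fs/2 = 28.05 kHz, passes unchanged.
82.4 kHz mod fs = 26.3 kHz.
26.3 kHz ≤ fs/2 = 28.05 kHz, appears at 26.3 kHz.
41.8 kHz > fs/2 = 28.05 kHz, folds to fs − 41.8 kHz = 14.3 kHz.
138.2 kHz mod fs = 26 kHz.
26 kHz ≤ fs/2 = 28.05 kHz, appears at 26 kHz.
159.9 kHz mod fs = 47.7 kHz.
47.7 kHz > fs/2 = 28.05 kHz, folds to fs − 47.7 kHz = 8.4 kHz.
Distinct values: {6.3 kHz, 8.4 kHz, 14.3 kHz, 26 kHz, 26.3 kHz}.

6.3 kHz, 8.4 kHz, 14.3 kHz, 26 kHz, 26.3 kHz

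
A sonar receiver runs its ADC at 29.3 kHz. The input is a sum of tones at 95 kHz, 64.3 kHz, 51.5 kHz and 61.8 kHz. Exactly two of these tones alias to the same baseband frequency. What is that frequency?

7.1 kHz

fs/2 = 14.65 kHz.
95 kHz mod fs = 7.1 kHz.
7.1 kHz ≤ fs/2 = 14.65 kHz, appears at 7.1 kHz.
64.3 kHz mod fs = 5.7 kHz.
5.7 kHz ≤ fs/2 = 14.65 kHz, appears at 5.7 kHz.
51.5 kHz mod fs = 22.2 kHz.
22.2 kHz > fs/2 = 14.65 kHz, folds to fs − 22.2 kHz = 7.1 kHz.
61.8 kHz mod fs = 3.2 kHz.
3.2 kHz ≤ fs/2 = 14.65 kHz, appears at 3.2 kHz.
51.5 kHz and 95 kHz both map to 7.1 kHz.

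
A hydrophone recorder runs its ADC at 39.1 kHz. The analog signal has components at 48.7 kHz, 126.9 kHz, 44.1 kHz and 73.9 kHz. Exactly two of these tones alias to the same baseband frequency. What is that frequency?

9.6 kHz

fs/2 = 19.55 kHz.
48.7 kHz mod fs = 9.6 kHz.
9.6 kHz ≤ fs/2 = 19.55 kHz, appears at 9.6 kHz.
126.9 kHz mod fs = 9.6 kHz.
9.6 kHz ≤ fs/2 = 19.55 kHz, appears at 9.6 kHz.
44.1 kHz mod fs = 5 kHz.
5 kHz ≤ fs/2 = 19.55 kHz, appears at 5 kHz.
73.9 kHz mod fs = 34.8 kHz.
34.8 kHz > fs/2 = 19.55 kHz, folds to fs − 34.8 kHz = 4.3 kHz.
48.7 kHz and 126.9 kHz both map to 9.6 kHz.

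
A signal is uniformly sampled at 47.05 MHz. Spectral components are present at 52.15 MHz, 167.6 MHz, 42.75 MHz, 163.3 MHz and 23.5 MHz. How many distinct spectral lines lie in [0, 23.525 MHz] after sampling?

5

fs/2 = 23.525 MHz.
52.15 MHz mod fs = 5.1 MHz.
5.1 MHz ≤ fs/2 = 23.525 MHz, appears at 5.1 MHz.
167.6 MHz mod fs = 26.45 MHz.
26.45 MHz > fs/2 = 23.525 MHz, folds to fs − 26.45 MHz = 20.6 MHz.
42.75 MHz > fs/2 = 23.525 MHz, folds to fs − 42.75 MHz = 4.3 MHz.
163.3 MHz mod fs = 22.15 MHz.
22.15 MHz ≤ fs/2 = 23.525 MHz, appears at 22.15 MHz.
23.5 MHz ≤ fs/2 = 23.525 MHz, passes unchanged.
Distinct values: {4.3 MHz, 5.1 MHz, 20.6 MHz, 22.15 MHz, 23.5 MHz} → 5.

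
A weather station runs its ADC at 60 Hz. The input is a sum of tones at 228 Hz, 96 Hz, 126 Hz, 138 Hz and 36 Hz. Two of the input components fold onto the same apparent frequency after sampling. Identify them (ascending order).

36 Hz, 96 Hz

fs/2 = 30 Hz.
228 Hz mod fs = 48 Hz.
48 Hz > fs/2 = 30 Hz, folds to fs − 48 Hz = 12 Hz.
96 Hz mod fs = 36 Hz.
36 Hz > fs/2 = 30 Hz, folds to fs − 36 Hz = 24 Hz.
126 Hz mod fs = 6 Hz.
6 Hz ≤ fs/2 = 30 Hz, appears at 6 Hz.
138 Hz mod fs = 18 Hz.
18 Hz ≤ fs/2 = 30 Hz, appears at 18 Hz.
36 Hz > fs/2 = 30 Hz, folds to fs − 36 Hz = 24 Hz.
36 Hz and 96 Hz both map to 24 Hz.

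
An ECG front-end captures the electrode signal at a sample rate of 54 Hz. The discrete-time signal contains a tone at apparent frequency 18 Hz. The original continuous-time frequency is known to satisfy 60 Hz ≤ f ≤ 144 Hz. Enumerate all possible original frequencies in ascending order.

Frequencies that alias to 18 Hz are k·fs ± 18 Hz for integer k ≥ 0.
k=0: 18 Hz.
k=1: 36 Hz, 72 Hz.
k=2: 90 Hz, 126 Hz.
k=3: 144 Hz, 180 Hz.
k=4: 198 Hz, 234 Hz.
Within [60 Hz, 144 Hz]: 72 Hz, 90 Hz, 126 Hz, 144 Hz.

72 Hz, 90 Hz, 126 Hz, 144 Hz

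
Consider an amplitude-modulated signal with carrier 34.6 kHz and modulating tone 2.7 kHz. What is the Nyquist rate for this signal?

74.6 kHz

AM sidebands sit at fc ± fm = 31.9 kHz and 37.3 kHz.
Highest-frequency component: 37.3 kHz.
Nyquist rate = 2 × 37.3 kHz = 74.6 kHz.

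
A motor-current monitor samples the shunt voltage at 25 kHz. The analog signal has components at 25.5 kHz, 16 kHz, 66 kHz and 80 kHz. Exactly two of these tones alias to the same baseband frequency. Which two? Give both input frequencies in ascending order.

16 kHz, 66 kHz

fs/2 = 12.5 kHz.
25.5 kHz mod fs = 0.5 kHz.
0.5 kHz ≤ fs/2 = 12.5 kHz, appears at 0.5 kHz.
16 kHz > fs/2 = 12.5 kHz, folds to fs − 16 kHz = 9 kHz.
66 kHz mod fs = 16 kHz.
16 kHz > fs/2 = 12.5 kHz, folds to fs − 16 kHz = 9 kHz.
80 kHz mod fs = 5 kHz.
5 kHz ≤ fs/2 = 12.5 kHz, appears at 5 kHz.
16 kHz and 66 kHz both map to 9 kHz.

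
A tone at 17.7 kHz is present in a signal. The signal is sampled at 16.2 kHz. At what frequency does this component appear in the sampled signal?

17.7 kHz mod fs = 1.5 kHz.
1.5 kHz ≤ fs/2 = 8.1 kHz, appears at 1.5 kHz.

1.5 kHz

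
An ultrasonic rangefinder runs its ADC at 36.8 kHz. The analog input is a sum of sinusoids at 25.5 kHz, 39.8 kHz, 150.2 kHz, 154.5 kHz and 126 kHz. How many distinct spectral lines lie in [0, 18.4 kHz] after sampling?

fs/2 = 18.4 kHz.
25.5 kHz > fs/2 = 18.4 kHz, folds to fs − 25.5 kHz = 11.3 kHz.
39.8 kHz mod fs = 3 kHz.
3 kHz ≤ fs/2 = 18.4 kHz, appears at 3 kHz.
150.2 kHz mod fs = 3 kHz.
3 kHz ≤ fs/2 = 18.4 kHz, appears at 3 kHz.
154.5 kHz mod fs = 7.3 kHz.
7.3 kHz ≤ fs/2 = 18.4 kHz, appears at 7.3 kHz.
126 kHz mod fs = 15.6 kHz.
15.6 kHz ≤ fs/2 = 18.4 kHz, appears at 15.6 kHz.
Distinct values: {3 kHz, 7.3 kHz, 11.3 kHz, 15.6 kHz} → 4.

4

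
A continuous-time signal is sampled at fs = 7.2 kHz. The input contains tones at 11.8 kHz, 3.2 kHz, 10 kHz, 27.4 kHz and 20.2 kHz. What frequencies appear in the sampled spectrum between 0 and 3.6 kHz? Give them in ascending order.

1.4 kHz, 2.6 kHz, 2.8 kHz, 3.2 kHz

fs/2 = 3.6 kHz.
11.8 kHz mod fs = 4.6 kHz.
4.6 kHz > fs/2 = 3.6 kHz, folds to fs − 4.6 kHz = 2.6 kHz.
3.2 kHz ≤ fs/2 = 3.6 kHz, passes unchanged.
10 kHz mod fs = 2.8 kHz.
2.8 kHz ≤ fs/2 = 3.6 kHz, appears at 2.8 kHz.
27.4 kHz mod fs = 5.8 kHz.
5.8 kHz > fs/2 = 3.6 kHz, folds to fs − 5.8 kHz = 1.4 kHz.
20.2 kHz mod fs = 5.8 kHz.
5.8 kHz > fs/2 = 3.6 kHz, folds to fs − 5.8 kHz = 1.4 kHz.
Distinct values: {1.4 kHz, 2.6 kHz, 2.8 kHz, 3.2 kHz}.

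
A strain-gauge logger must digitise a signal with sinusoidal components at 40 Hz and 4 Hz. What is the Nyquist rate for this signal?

Highest-frequency component: 40 Hz.
Nyquist rate = 2 × 40 Hz = 80 Hz.

80 Hz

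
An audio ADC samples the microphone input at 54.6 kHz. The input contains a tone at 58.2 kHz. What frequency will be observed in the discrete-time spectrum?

3.6 kHz

58.2 kHz mod fs = 3.6 kHz.
3.6 kHz ≤ fs/2 = 27.3 kHz, appears at 3.6 kHz.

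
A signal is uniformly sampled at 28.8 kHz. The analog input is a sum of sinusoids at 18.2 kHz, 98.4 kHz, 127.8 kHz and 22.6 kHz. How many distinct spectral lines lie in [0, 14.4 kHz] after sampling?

fs/2 = 14.4 kHz.
18.2 kHz > fs/2 = 14.4 kHz, folds to fs − 18.2 kHz = 10.6 kHz.
98.4 kHz mod fs = 12 kHz.
12 kHz ≤ fs/2 = 14.4 kHz, appears at 12 kHz.
127.8 kHz mod fs = 12.6 kHz.
12.6 kHz ≤ fs/2 = 14.4 kHz, appears at 12.6 kHz.
22.6 kHz > fs/2 = 14.4 kHz, folds to fs − 22.6 kHz = 6.2 kHz.
Distinct values: {6.2 kHz, 10.6 kHz, 12 kHz, 12.6 kHz} → 4.

4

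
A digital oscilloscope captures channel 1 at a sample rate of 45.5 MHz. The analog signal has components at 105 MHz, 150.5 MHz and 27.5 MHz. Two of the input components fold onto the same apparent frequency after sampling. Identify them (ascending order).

fs/2 = 22.75 MHz.
105 MHz mod fs = 14 MHz.
14 MHz ≤ fs/2 = 22.75 MHz, appears at 14 MHz.
150.5 MHz mod fs = 14 MHz.
14 MHz ≤ fs/2 = 22.75 MHz, appears at 14 MHz.
27.5 MHz > fs/2 = 22.75 MHz, folds to fs − 27.5 MHz = 18 MHz.
105 MHz and 150.5 MHz both map to 14 MHz.

105 MHz, 150.5 MHz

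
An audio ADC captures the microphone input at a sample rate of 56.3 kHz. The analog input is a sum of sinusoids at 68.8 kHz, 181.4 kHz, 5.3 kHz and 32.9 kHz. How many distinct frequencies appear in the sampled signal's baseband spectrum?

fs/2 = 28.15 kHz.
68.8 kHz mod fs = 12.5 kHz.
12.5 kHz ≤ fs/2 = 28.15 kHz, appears at 12.5 kHz.
181.4 kHz mod fs = 12.5 kHz.
12.5 kHz ≤ fs/2 = 28.15 kHz, appears at 12.5 kHz.
5.3 kHz ≤ fs/2 = 28.15 kHz, passes unchanged.
32.9 kHz > fs/2 = 28.15 kHz, folds to fs − 32.9 kHz = 23.4 kHz.
Distinct values: {5.3 kHz, 12.5 kHz, 23.4 kHz} → 3.

3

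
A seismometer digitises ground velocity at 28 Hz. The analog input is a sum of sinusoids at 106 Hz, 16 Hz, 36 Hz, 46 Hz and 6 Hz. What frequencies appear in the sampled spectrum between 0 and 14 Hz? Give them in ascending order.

6 Hz, 8 Hz, 10 Hz, 12 Hz

fs/2 = 14 Hz.
106 Hz mod fs = 22 Hz.
22 Hz > fs/2 = 14 Hz, folds to fs − 22 Hz = 6 Hz.
16 Hz > fs/2 = 14 Hz, folds to fs − 16 Hz = 12 Hz.
36 Hz mod fs = 8 Hz.
8 Hz ≤ fs/2 = 14 Hz, appears at 8 Hz.
46 Hz mod fs = 18 Hz.
18 Hz > fs/2 = 14 Hz, folds to fs − 18 Hz = 10 Hz.
6 Hz ≤ fs/2 = 14 Hz, passes unchanged.
Distinct values: {6 Hz, 8 Hz, 10 Hz, 12 Hz}.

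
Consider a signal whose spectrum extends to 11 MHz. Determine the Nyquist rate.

22 MHz

Nyquist rate = 2 × 11 MHz = 22 MHz.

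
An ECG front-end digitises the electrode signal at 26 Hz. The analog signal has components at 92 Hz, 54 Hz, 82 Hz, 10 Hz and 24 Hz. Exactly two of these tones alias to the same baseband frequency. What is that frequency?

fs/2 = 13 Hz.
92 Hz mod fs = 14 Hz.
14 Hz > fs/2 = 13 Hz, folds to fs − 14 Hz = 12 Hz.
54 Hz mod fs = 2 Hz.
2 Hz ≤ fs/2 = 13 Hz, appears at 2 Hz.
82 Hz mod fs = 4 Hz.
4 Hz ≤ fs/2 = 13 Hz, appears at 4 Hz.
10 Hz ≤ fs/2 = 13 Hz, passes unchanged.
24 Hz > fs/2 = 13 Hz, folds to fs − 24 Hz = 2 Hz.
24 Hz and 54 Hz both map to 2 Hz.

2 Hz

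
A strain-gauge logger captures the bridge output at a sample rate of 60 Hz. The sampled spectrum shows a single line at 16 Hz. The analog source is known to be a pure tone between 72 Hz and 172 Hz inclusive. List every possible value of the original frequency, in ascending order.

76 Hz, 104 Hz, 136 Hz, 164 Hz

Frequencies that alias to 16 Hz are k·fs ± 16 Hz for integer k ≥ 0.
k=0: 16 Hz.
k=1: 44 Hz, 76 Hz.
k=2: 104 Hz, 136 Hz.
k=3: 164 Hz, 196 Hz.
k=4: 224 Hz, 256 Hz.
Within [72 Hz, 172 Hz]: 76 Hz, 104 Hz, 136 Hz, 164 Hz.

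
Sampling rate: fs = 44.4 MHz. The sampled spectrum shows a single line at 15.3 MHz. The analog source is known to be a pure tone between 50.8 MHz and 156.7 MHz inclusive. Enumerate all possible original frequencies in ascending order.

Frequencies that alias to 15.3 MHz are k·fs ± 15.3 MHz for integer k ≥ 0.
k=0: 15.3 MHz.
k=1: 29.1 MHz, 59.7 MHz.
k=2: 73.5 MHz, 104.1 MHz.
k=3: 117.9 MHz, 148.5 MHz.
k=4: 162.3 MHz, 192.9 MHz.
Within [50.8 MHz, 156.7 MHz]: 59.7 MHz, 73.5 MHz, 104.1 MHz, 117.9 MHz, 148.5 MHz.

59.7 MHz, 73.5 MHz, 104.1 MHz, 117.9 MHz, 148.5 MHz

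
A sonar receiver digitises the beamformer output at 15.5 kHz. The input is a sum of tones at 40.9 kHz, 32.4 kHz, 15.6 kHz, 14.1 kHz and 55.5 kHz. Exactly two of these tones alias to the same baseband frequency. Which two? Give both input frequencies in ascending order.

fs/2 = 7.75 kHz.
40.9 kHz mod fs = 9.9 kHz.
9.9 kHz > fs/2 = 7.75 kHz, folds to fs − 9.9 kHz = 5.6 kHz.
32.4 kHz mod fs = 1.4 kHz.
1.4 kHz ≤ fs/2 = 7.75 kHz, appears at 1.4 kHz.
15.6 kHz mod fs = 0.1 kHz.
0.1 kHz ≤ fs/2 = 7.75 kHz, appears at 0.1 kHz.
14.1 kHz > fs/2 = 7.75 kHz, folds to fs − 14.1 kHz = 1.4 kHz.
55.5 kHz mod fs = 9 kHz.
9 kHz > fs/2 = 7.75 kHz, folds to fs − 9 kHz = 6.5 kHz.
14.1 kHz and 32.4 kHz both map to 1.4 kHz.

14.1 kHz, 32.4 kHz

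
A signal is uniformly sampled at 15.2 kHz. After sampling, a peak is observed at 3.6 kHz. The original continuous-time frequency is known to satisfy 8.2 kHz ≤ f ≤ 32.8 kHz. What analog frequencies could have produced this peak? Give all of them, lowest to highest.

Frequencies that alias to 3.6 kHz are k·fs ± 3.6 kHz for integer k ≥ 0.
k=0: 3.6 kHz.
k=1: 11.6 kHz, 18.8 kHz.
k=2: 26.8 kHz, 34 kHz.
k=3: 42 kHz, 49.2 kHz.
Within [8.2 kHz, 32.8 kHz]: 11.6 kHz, 18.8 kHz, 26.8 kHz.

11.6 kHz, 18.8 kHz, 26.8 kHz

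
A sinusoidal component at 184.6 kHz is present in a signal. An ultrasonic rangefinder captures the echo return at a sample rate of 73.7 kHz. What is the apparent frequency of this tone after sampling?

36.5 kHz

184.6 kHz mod fs = 37.2 kHz.
37.2 kHz > fs/2 = 36.85 kHz, folds to fs − 37.2 kHz = 36.5 kHz.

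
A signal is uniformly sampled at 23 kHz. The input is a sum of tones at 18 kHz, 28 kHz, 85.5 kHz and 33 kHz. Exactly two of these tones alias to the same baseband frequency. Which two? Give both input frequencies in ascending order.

18 kHz, 28 kHz

fs/2 = 11.5 kHz.
18 kHz > fs/2 = 11.5 kHz, folds to fs − 18 kHz = 5 kHz.
28 kHz mod fs = 5 kHz.
5 kHz ≤ fs/2 = 11.5 kHz, appears at 5 kHz.
85.5 kHz mod fs = 16.5 kHz.
16.5 kHz > fs/2 = 11.5 kHz, folds to fs − 16.5 kHz = 6.5 kHz.
33 kHz mod fs = 10 kHz.
10 kHz ≤ fs/2 = 11.5 kHz, appears at 10 kHz.
18 kHz and 28 kHz both map to 5 kHz.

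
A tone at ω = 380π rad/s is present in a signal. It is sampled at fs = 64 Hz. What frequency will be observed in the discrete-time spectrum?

2 Hz

ω = 380π rad/s → f = ω/(2π) = 190 Hz.
190 Hz mod fs = 62 Hz.
62 Hz > fs/2 = 32 Hz, folds to fs − 62 Hz = 2 Hz.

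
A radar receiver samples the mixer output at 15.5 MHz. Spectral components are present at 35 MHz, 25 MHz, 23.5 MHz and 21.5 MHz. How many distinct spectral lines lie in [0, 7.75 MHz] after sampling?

fs/2 = 7.75 MHz.
35 MHz mod fs = 4 MHz.
4 MHz ≤ fs/2 = 7.75 MHz, appears at 4 MHz.
25 MHz mod fs = 9.5 MHz.
9.5 MHz > fs/2 = 7.75 MHz, folds to fs − 9.5 MHz = 6 MHz.
23.5 MHz mod fs = 8 MHz.
8 MHz > fs/2 = 7.75 MHz, folds to fs − 8 MHz = 7.5 MHz.
21.5 MHz mod fs = 6 MHz.
6 MHz ≤ fs/2 = 7.75 MHz, appears at 6 MHz.
Distinct values: {4 MHz, 6 MHz, 7.5 MHz} → 3.

3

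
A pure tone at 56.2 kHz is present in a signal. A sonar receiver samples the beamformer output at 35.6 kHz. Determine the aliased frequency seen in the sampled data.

15 kHz

56.2 kHz mod fs = 20.6 kHz.
20.6 kHz > fs/2 = 17.8 kHz, folds to fs − 20.6 kHz = 15 kHz.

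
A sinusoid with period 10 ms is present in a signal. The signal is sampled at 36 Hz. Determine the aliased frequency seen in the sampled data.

8 Hz

T = 10 ms → f = 1/T = 100 Hz.
100 Hz mod fs = 28 Hz.
28 Hz > fs/2 = 18 Hz, folds to fs − 28 Hz = 8 Hz.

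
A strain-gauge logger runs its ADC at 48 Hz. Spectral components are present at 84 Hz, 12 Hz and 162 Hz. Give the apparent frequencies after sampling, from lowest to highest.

12 Hz, 18 Hz

fs/2 = 24 Hz.
84 Hz mod fs = 36 Hz.
36 Hz > fs/2 = 24 Hz, folds to fs − 36 Hz = 12 Hz.
12 Hz ≤ fs/2 = 24 Hz, passes unchanged.
162 Hz mod fs = 18 Hz.
18 Hz ≤ fs/2 = 24 Hz, appears at 18 Hz.
Distinct values: {12 Hz, 18 Hz}.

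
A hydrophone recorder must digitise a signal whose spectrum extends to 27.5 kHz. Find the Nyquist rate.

55 kHz

Nyquist rate = 2 × 27.5 kHz = 55 kHz.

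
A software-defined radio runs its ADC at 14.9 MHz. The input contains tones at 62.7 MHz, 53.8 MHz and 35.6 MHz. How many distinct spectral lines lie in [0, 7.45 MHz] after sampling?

2

fs/2 = 7.45 MHz.
62.7 MHz mod fs = 3.1 MHz.
3.1 MHz ≤ fs/2 = 7.45 MHz, appears at 3.1 MHz.
53.8 MHz mod fs = 9.1 MHz.
9.1 MHz > fs/2 = 7.45 MHz, folds to fs − 9.1 MHz = 5.8 MHz.
35.6 MHz mod fs = 5.8 MHz.
5.8 MHz ≤ fs/2 = 7.45 MHz, appears at 5.8 MHz.
Distinct values: {3.1 MHz, 5.8 MHz} → 2.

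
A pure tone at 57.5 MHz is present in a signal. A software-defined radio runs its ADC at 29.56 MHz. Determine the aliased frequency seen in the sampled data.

57.5 MHz mod fs = 27.94 MHz.
27.94 MHz > fs/2 = 14.78 MHz, folds to fs − 27.94 MHz = 1.62 MHz.

1.62 MHz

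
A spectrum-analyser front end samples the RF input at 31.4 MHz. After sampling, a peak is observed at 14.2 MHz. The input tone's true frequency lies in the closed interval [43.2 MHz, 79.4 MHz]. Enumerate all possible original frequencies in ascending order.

45.6 MHz, 48.6 MHz, 77 MHz

Frequencies that alias to 14.2 MHz are k·fs ± 14.2 MHz for integer k ≥ 0.
k=0: 14.2 MHz.
k=1: 17.2 MHz, 45.6 MHz.
k=2: 48.6 MHz, 77 MHz.
k=3: 80 MHz, 108.4 MHz.
Within [43.2 MHz, 79.4 MHz]: 45.6 MHz, 48.6 MHz, 77 MHz.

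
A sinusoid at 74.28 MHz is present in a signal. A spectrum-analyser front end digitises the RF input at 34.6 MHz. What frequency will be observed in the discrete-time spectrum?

5.08 MHz

74.28 MHz mod fs = 5.08 MHz.
5.08 MHz ≤ fs/2 = 17.3 MHz, appears at 5.08 MHz.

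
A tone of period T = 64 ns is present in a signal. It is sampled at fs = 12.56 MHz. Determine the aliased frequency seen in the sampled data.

T = 64 ns → f = 1/T = 15.625 MHz.
15.625 MHz mod fs = 3.065 MHz.
3.065 MHz ≤ fs/2 = 6.28 MHz, appears at 3.065 MHz.

3.065 MHz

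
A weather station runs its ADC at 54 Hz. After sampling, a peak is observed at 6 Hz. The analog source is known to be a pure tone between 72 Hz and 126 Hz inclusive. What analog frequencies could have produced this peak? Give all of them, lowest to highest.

Frequencies that alias to 6 Hz are k·fs ± 6 Hz for integer k ≥ 0.
k=0: 6 Hz.
k=1: 48 Hz, 60 Hz.
k=2: 102 Hz, 114 Hz.
k=3: 156 Hz, 168 Hz.
Within [72 Hz, 126 Hz]: 102 Hz, 114 Hz.

102 Hz, 114 Hz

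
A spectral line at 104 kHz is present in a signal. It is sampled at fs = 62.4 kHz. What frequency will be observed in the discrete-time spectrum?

20.8 kHz

104 kHz mod fs = 41.6 kHz.
41.6 kHz > fs/2 = 31.2 kHz, folds to fs − 41.6 kHz = 20.8 kHz.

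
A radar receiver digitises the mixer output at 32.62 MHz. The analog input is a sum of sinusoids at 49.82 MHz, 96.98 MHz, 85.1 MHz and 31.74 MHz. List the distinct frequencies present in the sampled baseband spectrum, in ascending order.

0.88 MHz, 12.76 MHz, 15.42 MHz

fs/2 = 16.31 MHz.
49.82 MHz mod fs = 17.2 MHz.
17.2 MHz > fs/2 = 16.31 MHz, folds to fs − 17.2 MHz = 15.42 MHz.
96.98 MHz mod fs = 31.74 MHz.
31.74 MHz > fs/2 = 16.31 MHz, folds to fs − 31.74 MHz = 0.88 MHz.
85.1 MHz mod fs = 19.86 MHz.
19.86 MHz > fs/2 = 16.31 MHz, folds to fs − 19.86 MHz = 12.76 MHz.
31.74 MHz > fs/2 = 16.31 MHz, folds to fs − 31.74 MHz = 0.88 MHz.
Distinct values: {0.88 MHz, 12.76 MHz, 15.42 MHz}.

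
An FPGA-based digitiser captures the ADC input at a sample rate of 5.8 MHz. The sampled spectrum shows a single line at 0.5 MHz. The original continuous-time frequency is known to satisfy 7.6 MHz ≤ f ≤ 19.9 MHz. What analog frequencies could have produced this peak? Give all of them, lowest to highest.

11.1 MHz, 12.1 MHz, 16.9 MHz, 17.9 MHz

Frequencies that alias to 0.5 MHz are k·fs ± 0.5 MHz for integer k ≥ 0.
k=0: 0.5 MHz.
k=1: 5.3 MHz, 6.3 MHz.
k=2: 11.1 MHz, 12.1 MHz.
k=3: 16.9 MHz, 17.9 MHz.
k=4: 22.7 MHz, 23.7 MHz.
Within [7.6 MHz, 19.9 MHz]: 11.1 MHz, 12.1 MHz, 16.9 MHz, 17.9 MHz.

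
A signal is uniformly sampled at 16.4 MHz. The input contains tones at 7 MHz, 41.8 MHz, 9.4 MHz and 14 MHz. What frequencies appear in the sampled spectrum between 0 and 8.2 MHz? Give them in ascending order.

2.4 MHz, 7 MHz, 7.4 MHz

fs/2 = 8.2 MHz.
7 MHz ≤ fs/2 = 8.2 MHz, passes unchanged.
41.8 MHz mod fs = 9 MHz.
9 MHz > fs/2 = 8.2 MHz, folds to fs − 9 MHz = 7.4 MHz.
9.4 MHz > fs/2 = 8.2 MHz, folds to fs − 9.4 MHz = 7 MHz.
14 MHz > fs/2 = 8.2 MHz, folds to fs − 14 MHz = 2.4 MHz.
Distinct values: {2.4 MHz, 7 MHz, 7.4 MHz}.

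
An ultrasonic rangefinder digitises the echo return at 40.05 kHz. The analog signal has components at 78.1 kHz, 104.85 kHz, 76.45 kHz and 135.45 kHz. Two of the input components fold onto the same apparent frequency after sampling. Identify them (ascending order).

fs/2 = 20.025 kHz.
78.1 kHz mod fs = 38.05 kHz.
38.05 kHz > fs/2 = 20.025 kHz, folds to fs − 38.05 kHz = 2 kHz.
104.85 kHz mod fs = 24.75 kHz.
24.75 kHz > fs/2 = 20.025 kHz, folds to fs − 24.75 kHz = 15.3 kHz.
76.45 kHz mod fs = 36.4 kHz.
36.4 kHz > fs/2 = 20.025 kHz, folds to fs − 36.4 kHz = 3.65 kHz.
135.45 kHz mod fs = 15.3 kHz.
15.3 kHz ≤ fs/2 = 20.025 kHz, appears at 15.3 kHz.
104.85 kHz and 135.45 kHz both map to 15.3 kHz.

104.85 kHz, 135.45 kHz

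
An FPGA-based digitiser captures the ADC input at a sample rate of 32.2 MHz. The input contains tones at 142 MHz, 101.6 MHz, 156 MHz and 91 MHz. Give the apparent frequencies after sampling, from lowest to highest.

5 MHz, 5.6 MHz, 13.2 MHz

fs/2 = 16.1 MHz.
142 MHz mod fs = 13.2 MHz.
13.2 MHz ≤ fs/2 = 16.1 MHz, appears at 13.2 MHz.
101.6 MHz mod fs = 5 MHz.
5 MHz ≤ fs/2 = 16.1 MHz, appears at 5 MHz.
156 MHz mod fs = 27.2 MHz.
27.2 MHz > fs/2 = 16.1 MHz, folds to fs − 27.2 MHz = 5 MHz.
91 MHz mod fs = 26.6 MHz.
26.6 MHz > fs/2 = 16.1 MHz, folds to fs − 26.6 MHz = 5.6 MHz.
Distinct values: {5 MHz, 5.6 MHz, 13.2 MHz}.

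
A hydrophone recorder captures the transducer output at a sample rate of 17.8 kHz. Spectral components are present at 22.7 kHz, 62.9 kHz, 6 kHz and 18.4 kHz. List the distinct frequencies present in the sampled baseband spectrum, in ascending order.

0.6 kHz, 4.9 kHz, 6 kHz, 8.3 kHz

fs/2 = 8.9 kHz.
22.7 kHz mod fs = 4.9 kHz.
4.9 kHz ≤ fs/2 = 8.9 kHz, appears at 4.9 kHz.
62.9 kHz mod fs = 9.5 kHz.
9.5 kHz > fs/2 = 8.9 kHz, folds to fs − 9.5 kHz = 8.3 kHz.
6 kHz ≤ fs/2 = 8.9 kHz, passes unchanged.
18.4 kHz mod fs = 0.6 kHz.
0.6 kHz ≤ fs/2 = 8.9 kHz, appears at 0.6 kHz.
Distinct values: {0.6 kHz, 4.9 kHz, 6 kHz, 8.3 kHz}.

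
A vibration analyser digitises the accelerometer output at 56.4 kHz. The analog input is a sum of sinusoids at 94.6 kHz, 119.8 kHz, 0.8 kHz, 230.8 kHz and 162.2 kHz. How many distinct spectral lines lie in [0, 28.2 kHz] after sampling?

fs/2 = 28.2 kHz.
94.6 kHz mod fs = 38.2 kHz.
38.2 kHz > fs/2 = 28.2 kHz, folds to fs − 38.2 kHz = 18.2 kHz.
119.8 kHz mod fs = 7 kHz.
7 kHz ≤ fs/2 = 28.2 kHz, appears at 7 kHz.
0.8 kHz ≤ fs/2 = 28.2 kHz, passes unchanged.
230.8 kHz mod fs = 5.2 kHz.
5.2 kHz ≤ fs/2 = 28.2 kHz, appears at 5.2 kHz.
162.2 kHz mod fs = 49.4 kHz.
49.4 kHz > fs/2 = 28.2 kHz, folds to fs − 49.4 kHz = 7 kHz.
Distinct values: {0.8 kHz, 5.2 kHz, 7 kHz, 18.2 kHz} → 4.

4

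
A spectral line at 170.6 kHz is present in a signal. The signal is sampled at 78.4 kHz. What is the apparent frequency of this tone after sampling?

170.6 kHz mod fs = 13.8 kHz.
13.8 kHz ≤ fs/2 = 39.2 kHz, appears at 13.8 kHz.

13.8 kHz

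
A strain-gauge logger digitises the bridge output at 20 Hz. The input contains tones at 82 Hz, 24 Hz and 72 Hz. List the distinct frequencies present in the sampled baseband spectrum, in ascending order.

2 Hz, 4 Hz, 8 Hz

fs/2 = 10 Hz.
82 Hz mod fs = 2 Hz.
2 Hz ≤ fs/2 = 10 Hz, appears at 2 Hz.
24 Hz mod fs = 4 Hz.
4 Hz ≤ fs/2 = 10 Hz, appears at 4 Hz.
72 Hz mod fs = 12 Hz.
12 Hz > fs/2 = 10 Hz, folds to fs − 12 Hz = 8 Hz.
Distinct values: {2 Hz, 4 Hz, 8 Hz}.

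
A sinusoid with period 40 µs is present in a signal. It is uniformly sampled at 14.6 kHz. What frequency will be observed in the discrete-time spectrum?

T = 40 µs → f = 1/T = 25 kHz.
25 kHz mod fs = 10.4 kHz.
10.4 kHz > fs/2 = 7.3 kHz, folds to fs − 10.4 kHz = 4.2 kHz.

4.2 kHz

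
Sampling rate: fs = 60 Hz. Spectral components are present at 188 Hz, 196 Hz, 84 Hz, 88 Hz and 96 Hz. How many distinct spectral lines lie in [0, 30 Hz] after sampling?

4

fs/2 = 30 Hz.
188 Hz mod fs = 8 Hz.
8 Hz ≤ fs/2 = 30 Hz, appears at 8 Hz.
196 Hz mod fs = 16 Hz.
16 Hz ≤ fs/2 = 30 Hz, appears at 16 Hz.
84 Hz mod fs = 24 Hz.
24 Hz ≤ fs/2 = 30 Hz, appears at 24 Hz.
88 Hz mod fs = 28 Hz.
28 Hz ≤ fs/2 = 30 Hz, appears at 28 Hz.
96 Hz mod fs = 36 Hz.
36 Hz > fs/2 = 30 Hz, folds to fs − 36 Hz = 24 Hz.
Distinct values: {8 Hz, 16 Hz, 24 Hz, 28 Hz} → 4.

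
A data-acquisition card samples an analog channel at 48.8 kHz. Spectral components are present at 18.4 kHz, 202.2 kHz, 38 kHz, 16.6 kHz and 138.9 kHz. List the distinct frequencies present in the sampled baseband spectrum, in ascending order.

fs/2 = 24.4 kHz.
18.4 kHz ≤ fs/2 = 24.4 kHz, passes unchanged.
202.2 kHz mod fs = 7 kHz.
7 kHz ≤ fs/2 = 24.4 kHz, appears at 7 kHz.
38 kHz > fs/2 = 24.4 kHz, folds to fs − 38 kHz = 10.8 kHz.
16.6 kHz ≤ fs/2 = 24.4 kHz, passes unchanged.
138.9 kHz mod fs = 41.3 kHz.
41.3 kHz > fs/2 = 24.4 kHz, folds to fs − 41.3 kHz = 7.5 kHz.
Distinct values: {7 kHz, 7.5 kHz, 10.8 kHz, 16.6 kHz, 18.4 kHz}.

7 kHz, 7.5 kHz, 10.8 kHz, 16.6 kHz, 18.4 kHz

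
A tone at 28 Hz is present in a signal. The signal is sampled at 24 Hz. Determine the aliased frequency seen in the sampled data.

4 Hz

28 Hz mod fs = 4 Hz.
4 Hz ≤ fs/2 = 12 Hz, appears at 4 Hz.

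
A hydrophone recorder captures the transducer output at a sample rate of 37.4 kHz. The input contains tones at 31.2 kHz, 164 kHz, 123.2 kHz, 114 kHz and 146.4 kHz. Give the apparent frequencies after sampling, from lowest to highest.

1.8 kHz, 3.2 kHz, 6.2 kHz, 11 kHz, 14.4 kHz

fs/2 = 18.7 kHz.
31.2 kHz > fs/2 = 18.7 kHz, folds to fs − 31.2 kHz = 6.2 kHz.
164 kHz mod fs = 14.4 kHz.
14.4 kHz ≤ fs/2 = 18.7 kHz, appears at 14.4 kHz.
123.2 kHz mod fs = 11 kHz.
11 kHz ≤ fs/2 = 18.7 kHz, appears at 11 kHz.
114 kHz mod fs = 1.8 kHz.
1.8 kHz ≤ fs/2 = 18.7 kHz, appears at 1.8 kHz.
146.4 kHz mod fs = 34.2 kHz.
34.2 kHz > fs/2 = 18.7 kHz, folds to fs − 34.2 kHz = 3.2 kHz.
Distinct values: {1.8 kHz, 3.2 kHz, 6.2 kHz, 11 kHz, 14.4 kHz}.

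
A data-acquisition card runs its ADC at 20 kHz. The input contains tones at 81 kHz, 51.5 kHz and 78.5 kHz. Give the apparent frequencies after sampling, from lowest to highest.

fs/2 = 10 kHz.
81 kHz mod fs = 1 kHz.
1 kHz ≤ fs/2 = 10 kHz, appears at 1 kHz.
51.5 kHz mod fs = 11.5 kHz.
11.5 kHz > fs/2 = 10 kHz, folds to fs − 11.5 kHz = 8.5 kHz.
78.5 kHz mod fs = 18.5 kHz.
18.5 kHz > fs/2 = 10 kHz, folds to fs − 18.5 kHz = 1.5 kHz.
Distinct values: {1 kHz, 1.5 kHz, 8.5 kHz}.

1 kHz, 1.5 kHz, 8.5 kHz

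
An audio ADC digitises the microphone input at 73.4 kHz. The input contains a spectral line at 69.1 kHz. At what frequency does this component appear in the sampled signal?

4.3 kHz

69.1 kHz > fs/2 = 36.7 kHz, folds to fs − 69.1 kHz = 4.3 kHz.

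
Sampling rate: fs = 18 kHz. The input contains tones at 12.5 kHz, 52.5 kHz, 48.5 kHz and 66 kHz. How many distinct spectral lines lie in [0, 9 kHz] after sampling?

fs/2 = 9 kHz.
12.5 kHz > fs/2 = 9 kHz, folds to fs − 12.5 kHz = 5.5 kHz.
52.5 kHz mod fs = 16.5 kHz.
16.5 kHz > fs/2 = 9 kHz, folds to fs − 16.5 kHz = 1.5 kHz.
48.5 kHz mod fs = 12.5 kHz.
12.5 kHz > fs/2 = 9 kHz, folds to fs − 12.5 kHz = 5.5 kHz.
66 kHz mod fs = 12 kHz.
12 kHz > fs/2 = 9 kHz, folds to fs − 12 kHz = 6 kHz.
Distinct values: {1.5 kHz, 5.5 kHz, 6 kHz} → 3.

3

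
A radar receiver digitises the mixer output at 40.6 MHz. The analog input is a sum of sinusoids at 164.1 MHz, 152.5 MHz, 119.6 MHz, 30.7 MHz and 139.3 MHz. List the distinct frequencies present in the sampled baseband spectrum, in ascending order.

1.7 MHz, 2.2 MHz, 9.9 MHz, 17.5 MHz

fs/2 = 20.3 MHz.
164.1 MHz mod fs = 1.7 MHz.
1.7 MHz ≤ fs/2 = 20.3 MHz, appears at 1.7 MHz.
152.5 MHz mod fs = 30.7 MHz.
30.7 MHz > fs/2 = 20.3 MHz, folds to fs − 30.7 MHz = 9.9 MHz.
119.6 MHz mod fs = 38.4 MHz.
38.4 MHz > fs/2 = 20.3 MHz, folds to fs − 38.4 MHz = 2.2 MHz.
30.7 MHz > fs/2 = 20.3 MHz, folds to fs − 30.7 MHz = 9.9 MHz.
139.3 MHz mod fs = 17.5 MHz.
17.5 MHz ≤ fs/2 = 20.3 MHz, appears at 17.5 MHz.
Distinct values: {1.7 MHz, 2.2 MHz, 9.9 MHz, 17.5 MHz}.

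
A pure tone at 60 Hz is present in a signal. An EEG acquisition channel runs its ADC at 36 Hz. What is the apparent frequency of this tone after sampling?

60 Hz mod fs = 24 Hz.
24 Hz > fs/2 = 18 Hz, folds to fs − 24 Hz = 12 Hz.

12 Hz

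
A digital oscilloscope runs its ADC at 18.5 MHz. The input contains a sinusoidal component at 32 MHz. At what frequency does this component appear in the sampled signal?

32 MHz mod fs = 13.5 MHz.
13.5 MHz > fs/2 = 9.25 MHz, folds to fs − 13.5 MHz = 5 MHz.

5 MHz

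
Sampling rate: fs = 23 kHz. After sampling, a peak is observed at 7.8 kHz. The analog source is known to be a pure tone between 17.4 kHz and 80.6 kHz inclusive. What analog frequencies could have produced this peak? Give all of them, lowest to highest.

Frequencies that alias to 7.8 kHz are k·fs ± 7.8 kHz for integer k ≥ 0.
k=0: 7.8 kHz.
k=1: 15.2 kHz, 30.8 kHz.
k=2: 38.2 kHz, 53.8 kHz.
k=3: 61.2 kHz, 76.8 kHz.
k=4: 84.2 kHz, 99.8 kHz.
Within [17.4 kHz, 80.6 kHz]: 30.8 kHz, 38.2 kHz, 53.8 kHz, 61.2 kHz, 76.8 kHz.

30.8 kHz, 38.2 kHz, 53.8 kHz, 61.2 kHz, 76.8 kHz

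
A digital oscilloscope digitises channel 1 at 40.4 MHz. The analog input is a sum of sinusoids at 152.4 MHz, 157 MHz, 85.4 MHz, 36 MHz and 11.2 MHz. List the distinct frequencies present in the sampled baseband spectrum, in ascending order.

fs/2 = 20.2 MHz.
152.4 MHz mod fs = 31.2 MHz.
31.2 MHz > fs/2 = 20.2 MHz, folds to fs − 31.2 MHz = 9.2 MHz.
157 MHz mod fs = 35.8 MHz.
35.8 MHz > fs/2 = 20.2 MHz, folds to fs − 35.8 MHz = 4.6 MHz.
85.4 MHz mod fs = 4.6 MHz.
4.6 MHz ≤ fs/2 = 20.2 MHz, appears at 4.6 MHz.
36 MHz > fs/2 = 20.2 MHz, folds to fs − 36 MHz = 4.4 MHz.
11.2 MHz ≤ fs/2 = 20.2 MHz, passes unchanged.
Distinct values: {4.4 MHz, 4.6 MHz, 9.2 MHz, 11.2 MHz}.

4.4 MHz, 4.6 MHz, 9.2 MHz, 11.2 MHz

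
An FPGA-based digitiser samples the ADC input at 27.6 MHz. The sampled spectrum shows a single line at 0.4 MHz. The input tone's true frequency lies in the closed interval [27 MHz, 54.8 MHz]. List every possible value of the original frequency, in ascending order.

27.2 MHz, 28 MHz, 54.8 MHz

Frequencies that alias to 0.4 MHz are k·fs ± 0.4 MHz for integer k ≥ 0.
k=0: 0.4 MHz.
k=1: 27.2 MHz, 28 MHz.
k=2: 54.8 MHz, 55.6 MHz.
k=3: 82.4 MHz, 83.2 MHz.
Within [27 MHz, 54.8 MHz]: 27.2 MHz, 28 MHz, 54.8 MHz.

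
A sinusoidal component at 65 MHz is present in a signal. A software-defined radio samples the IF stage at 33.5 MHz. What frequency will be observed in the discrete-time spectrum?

2 MHz

65 MHz mod fs = 31.5 MHz.
31.5 MHz > fs/2 = 16.75 MHz, folds to fs − 31.5 MHz = 2 MHz.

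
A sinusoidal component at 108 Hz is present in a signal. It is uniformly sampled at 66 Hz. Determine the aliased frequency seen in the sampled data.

108 Hz mod fs = 42 Hz.
42 Hz > fs/2 = 33 Hz, folds to fs − 42 Hz = 24 Hz.

24 Hz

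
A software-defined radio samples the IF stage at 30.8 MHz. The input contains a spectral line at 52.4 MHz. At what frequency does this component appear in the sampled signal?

9.2 MHz

52.4 MHz mod fs = 21.6 MHz.
21.6 MHz > fs/2 = 15.4 MHz, folds to fs − 21.6 MHz = 9.2 MHz.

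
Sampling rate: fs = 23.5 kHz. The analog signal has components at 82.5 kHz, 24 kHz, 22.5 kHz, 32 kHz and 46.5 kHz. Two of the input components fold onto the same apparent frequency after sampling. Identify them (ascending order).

24 kHz, 46.5 kHz

fs/2 = 11.75 kHz.
82.5 kHz mod fs = 12 kHz.
12 kHz > fs/2 = 11.75 kHz, folds to fs − 12 kHz = 11.5 kHz.
24 kHz mod fs = 0.5 kHz.
0.5 kHz ≤ fs/2 = 11.75 kHz, appears at 0.5 kHz.
22.5 kHz > fs/2 = 11.75 kHz, folds to fs − 22.5 kHz = 1 kHz.
32 kHz mod fs = 8.5 kHz.
8.5 kHz ≤ fs/2 = 11.75 kHz, appears at 8.5 kHz.
46.5 kHz mod fs = 23 kHz.
23 kHz > fs/2 = 11.75 kHz, folds to fs − 23 kHz = 0.5 kHz.
24 kHz and 46.5 kHz both map to 0.5 kHz.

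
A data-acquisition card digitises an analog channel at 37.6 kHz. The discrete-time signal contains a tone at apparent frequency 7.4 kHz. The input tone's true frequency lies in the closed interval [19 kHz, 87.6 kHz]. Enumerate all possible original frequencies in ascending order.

Frequencies that alias to 7.4 kHz are k·fs ± 7.4 kHz for integer k ≥ 0.
k=0: 7.4 kHz.
k=1: 30.2 kHz, 45 kHz.
k=2: 67.8 kHz, 82.6 kHz.
k=3: 105.4 kHz, 120.2 kHz.
Within [19 kHz, 87.6 kHz]: 30.2 kHz, 45 kHz, 67.8 kHz, 82.6 kHz.

30.2 kHz, 45 kHz, 67.8 kHz, 82.6 kHz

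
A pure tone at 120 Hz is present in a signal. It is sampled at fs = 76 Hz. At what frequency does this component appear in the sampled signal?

32 Hz

120 Hz mod fs = 44 Hz.
44 Hz > fs/2 = 38 Hz, folds to fs − 44 Hz = 32 Hz.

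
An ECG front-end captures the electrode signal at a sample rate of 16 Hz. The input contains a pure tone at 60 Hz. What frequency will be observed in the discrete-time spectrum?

60 Hz mod fs = 12 Hz.
12 Hz > fs/2 = 8 Hz, folds to fs − 12 Hz = 4 Hz.

4 Hz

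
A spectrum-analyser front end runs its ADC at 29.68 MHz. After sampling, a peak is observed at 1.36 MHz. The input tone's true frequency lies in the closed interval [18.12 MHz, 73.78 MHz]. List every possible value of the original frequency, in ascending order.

28.32 MHz, 31.04 MHz, 58 MHz, 60.72 MHz

Frequencies that alias to 1.36 MHz are k·fs ± 1.36 MHz for integer k ≥ 0.
k=0: 1.36 MHz.
k=1: 28.32 MHz, 31.04 MHz.
k=2: 58 MHz, 60.72 MHz.
k=3: 87.68 MHz, 90.4 MHz.
Within [18.12 MHz, 73.78 MHz]: 28.32 MHz, 31.04 MHz, 58 MHz, 60.72 MHz.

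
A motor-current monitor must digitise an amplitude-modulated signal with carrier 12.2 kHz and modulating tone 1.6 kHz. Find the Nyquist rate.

27.6 kHz

AM sidebands sit at fc ± fm = 10.6 kHz and 13.8 kHz.
Highest-frequency component: 13.8 kHz.
Nyquist rate = 2 × 13.8 kHz = 27.6 kHz.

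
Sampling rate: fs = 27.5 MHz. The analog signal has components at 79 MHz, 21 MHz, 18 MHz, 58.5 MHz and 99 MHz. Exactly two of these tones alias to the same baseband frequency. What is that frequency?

3.5 MHz

fs/2 = 13.75 MHz.
79 MHz mod fs = 24 MHz.
24 MHz > fs/2 = 13.75 MHz, folds to fs − 24 MHz = 3.5 MHz.
21 MHz > fs/2 = 13.75 MHz, folds to fs − 21 MHz = 6.5 MHz.
18 MHz > fs/2 = 13.75 MHz, folds to fs − 18 MHz = 9.5 MHz.
58.5 MHz mod fs = 3.5 MHz.
3.5 MHz ≤ fs/2 = 13.75 MHz, appears at 3.5 MHz.
99 MHz mod fs = 16.5 MHz.
16.5 MHz > fs/2 = 13.75 MHz, folds to fs − 16.5 MHz = 11 MHz.
58.5 MHz and 79 MHz both map to 3.5 MHz.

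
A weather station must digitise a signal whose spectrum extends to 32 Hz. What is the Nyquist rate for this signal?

Nyquist rate = 2 × 32 Hz = 64 Hz.

64 Hz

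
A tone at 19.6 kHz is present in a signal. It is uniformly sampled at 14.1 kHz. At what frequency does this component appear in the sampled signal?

19.6 kHz mod fs = 5.5 kHz.
5.5 kHz ≤ fs/2 = 7.05 kHz, appears at 5.5 kHz.

5.5 kHz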